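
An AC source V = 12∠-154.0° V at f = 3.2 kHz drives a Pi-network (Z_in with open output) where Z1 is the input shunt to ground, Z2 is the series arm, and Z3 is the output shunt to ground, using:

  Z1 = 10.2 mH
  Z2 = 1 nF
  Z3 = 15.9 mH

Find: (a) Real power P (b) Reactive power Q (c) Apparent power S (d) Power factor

Step 1 — Angular frequency: ω = 2π·f = 2π·3200 = 2.011e+04 rad/s.
Step 2 — Component impedances:
  Z1: Z = jωL = j·2.011e+04·0.0102 = 0 + j205.1 Ω
  Z2: Z = 1/(jωC) = -j/(ω·C) = 0 - j4.974e+04 Ω
  Z3: Z = jωL = j·2.011e+04·0.0159 = 0 + j319.7 Ω
Step 3 — With open output, the series arm Z2 and the output shunt Z3 appear in series to ground: Z2 + Z3 = 0 - j4.942e+04 Ω.
Step 4 — Parallel with input shunt Z1: Z_in = Z1 || (Z2 + Z3) = 0 + j205.9 Ω = 205.9∠90.0° Ω.
Step 5 — Source phasor: V = 12∠-154.0° V = -10.79 - j5.26 V.
Step 6 — Current: I = V / Z = -0.02554 + j0.05237 A = 0.05827∠116.0° A.
Step 7 — Complex power: S = V·I* = 0 + j0.6992 VA.
Step 8 — Real power: P = Re(S) = 0 W.
Step 9 — Reactive power: Q = Im(S) = 0.6992 VAR.
Step 10 — Apparent power: |S| = 0.6992 VA.
Step 11 — Power factor: PF = P/|S| = 0 (lagging).

(a) P = 0 W  (b) Q = 0.6992 VAR  (c) S = 0.6992 VA  (d) PF = 0 (lagging)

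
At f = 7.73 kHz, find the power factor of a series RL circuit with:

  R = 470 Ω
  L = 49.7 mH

Step 1 — Angular frequency: ω = 2π·f = 2π·7730 = 4.857e+04 rad/s.
Step 2 — Component impedances:
  R: Z = R = 470 Ω
  L: Z = jωL = j·4.857e+04·0.0497 = 0 + j2414 Ω
Step 3 — Series combination: Z_total = R + L = 470 + j2414 Ω = 2459∠79.0° Ω.
Step 4 — Power factor: PF = cos(φ) = Re(Z)/|Z| = 470/2459 = 0.1911.
Step 5 — Type: Im(Z) = 2414 ⇒ lagging (phase φ = 79.0°).

PF = 0.1911 (lagging, φ = 79.0°)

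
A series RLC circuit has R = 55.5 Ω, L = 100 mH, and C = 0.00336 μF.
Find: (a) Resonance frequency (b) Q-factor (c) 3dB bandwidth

Step 1 — Resonance condition Im(Z)=0 gives ω₀ = 1/√(LC).
Step 2 — ω₀ = 1/√(0.1·3.36e-09) = 5.455e+04 rad/s.
Step 3 — f₀ = ω₀/(2π) = 8683 Hz.
Step 4 — Series Q: Q = ω₀L/R = 5.455e+04·0.1/55.5 = 98.3.
Step 5 — 3dB bandwidth: Δω = ω₀/Q = 555 rad/s; BW = Δω/(2π) = 88.33 Hz.

(a) f₀ = 8683 Hz  (b) Q = 98.3  (c) BW = 88.33 Hz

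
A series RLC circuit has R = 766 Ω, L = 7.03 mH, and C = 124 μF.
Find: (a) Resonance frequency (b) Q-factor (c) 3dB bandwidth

Step 1 — Resonance condition Im(Z)=0 gives ω₀ = 1/√(LC).
Step 2 — ω₀ = 1/√(0.00703·0.000124) = 1071 rad/s.
Step 3 — f₀ = ω₀/(2π) = 170.5 Hz.
Step 4 — Series Q: Q = ω₀L/R = 1071·0.00703/766 = 0.00983.
Step 5 — 3dB bandwidth: Δω = ω₀/Q = 1.09e+05 rad/s; BW = Δω/(2π) = 1.734e+04 Hz.

(a) f₀ = 170.5 Hz  (b) Q = 0.00983  (c) BW = 1.734e+04 Hz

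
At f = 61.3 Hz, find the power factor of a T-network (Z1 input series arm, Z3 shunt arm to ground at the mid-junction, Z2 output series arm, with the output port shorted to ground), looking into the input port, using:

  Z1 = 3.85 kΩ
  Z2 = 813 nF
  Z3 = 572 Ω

Step 1 — Angular frequency: ω = 2π·f = 2π·61.3 = 385.2 rad/s.
Step 2 — Component impedances:
  Z1: Z = R = 3850 Ω
  Z2: Z = 1/(jωC) = -j/(ω·C) = 0 - j3194 Ω
  Z3: Z = R = 572 Ω
Step 3 — With the output port shorted to ground, the output series arm Z2 runs from the junction to ground; the shunt arm Z3 also runs from the junction to ground. They appear in parallel: Z3 || Z2 = 554.2 - j99.27 Ω.
Step 4 — Series with input arm Z1: Z_in = Z1 + (Z3 || Z2) = 4404 - j99.27 Ω = 4405∠-1.3° Ω.
Step 5 — Power factor: PF = cos(φ) = Re(Z)/|Z| = 4404.22/4405.34 = 0.9997.
Step 6 — Type: Im(Z) = -99.27 ⇒ leading (phase φ = -1.3°).

PF = 0.9997 (leading, φ = -1.3°)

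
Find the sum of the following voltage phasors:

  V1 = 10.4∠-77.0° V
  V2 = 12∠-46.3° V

Step 1 — Convert each phasor to rectangular form:
  V1 = 10.4·(cos(-77.0°) + j·sin(-77.0°)) = 2.339 - j10.13 V
  V2 = 12·(cos(-46.3°) + j·sin(-46.3°)) = 8.291 - j8.676 V
Step 2 — Sum components: V_total = 10.63 - j18.81 V.
Step 3 — Convert to polar: |V_total| = 21.61 V, ∠V_total = -60.5°.

V_total = 21.61∠-60.5° V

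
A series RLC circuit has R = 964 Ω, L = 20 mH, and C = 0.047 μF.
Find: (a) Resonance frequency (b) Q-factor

Step 1 — Resonance condition Im(Z)=0 gives ω₀ = 1/√(LC).
Step 2 — ω₀ = 1/√(0.02·4.7e-08) = 3.262e+04 rad/s.
Step 3 — f₀ = ω₀/(2π) = 5191 Hz.
Step 4 — Series Q: Q = ω₀L/R = 3.262e+04·0.02/964 = 0.6767.

(a) f₀ = 5191 Hz  (b) Q = 0.6767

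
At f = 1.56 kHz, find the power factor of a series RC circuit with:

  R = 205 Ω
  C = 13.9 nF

Step 1 — Angular frequency: ω = 2π·f = 2π·1560 = 9802 rad/s.
Step 2 — Component impedances:
  R: Z = R = 205 Ω
  C: Z = 1/(jωC) = -j/(ω·C) = 0 - j7340 Ω
Step 3 — Series combination: Z_total = R + C = 205 - j7340 Ω = 7343∠-88.4° Ω.
Step 4 — Power factor: PF = cos(φ) = Re(Z)/|Z| = 205/7343 = 0.02792.
Step 5 — Type: Im(Z) = -7340 ⇒ leading (phase φ = -88.4°).

PF = 0.02792 (leading, φ = -88.4°)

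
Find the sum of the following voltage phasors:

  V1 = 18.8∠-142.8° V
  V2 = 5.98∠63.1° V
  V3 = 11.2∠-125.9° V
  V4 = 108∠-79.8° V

Step 1 — Convert each phasor to rectangular form:
  V1 = 18.8·(cos(-142.8°) + j·sin(-142.8°)) = -14.97 - j11.37 V
  V2 = 5.98·(cos(63.1°) + j·sin(63.1°)) = 2.706 + j5.333 V
  V3 = 11.2·(cos(-125.9°) + j·sin(-125.9°)) = -6.567 - j9.072 V
  V4 = 108·(cos(-79.8°) + j·sin(-79.8°)) = 19.13 - j106.3 V
Step 2 — Sum components: V_total = 0.2886 - j121.4 V.
Step 3 — Convert to polar: |V_total| = 121.4 V, ∠V_total = -89.9°.

V_total = 121.4∠-89.9° V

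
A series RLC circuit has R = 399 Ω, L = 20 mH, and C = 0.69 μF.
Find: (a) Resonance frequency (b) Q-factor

Step 1 — Resonance condition Im(Z)=0 gives ω₀ = 1/√(LC).
Step 2 — ω₀ = 1/√(0.02·6.9e-07) = 8513 rad/s.
Step 3 — f₀ = ω₀/(2π) = 1355 Hz.
Step 4 — Series Q: Q = ω₀L/R = 8513·0.02/399 = 0.4267.

(a) f₀ = 1355 Hz  (b) Q = 0.4267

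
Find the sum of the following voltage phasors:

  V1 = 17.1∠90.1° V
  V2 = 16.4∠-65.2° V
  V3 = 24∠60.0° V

Step 1 — Convert each phasor to rectangular form:
  V1 = 17.1·(cos(90.1°) + j·sin(90.1°)) = -0.02985 + j17.1 V
  V2 = 16.4·(cos(-65.2°) + j·sin(-65.2°)) = 6.879 - j14.89 V
  V3 = 24·(cos(60.0°) + j·sin(60.0°)) = 12 + j20.78 V
Step 2 — Sum components: V_total = 18.85 + j23 V.
Step 3 — Convert to polar: |V_total| = 29.73 V, ∠V_total = 50.7°.

V_total = 29.73∠50.7° V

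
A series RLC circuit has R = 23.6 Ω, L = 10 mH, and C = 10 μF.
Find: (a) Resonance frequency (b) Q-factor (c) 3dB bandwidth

Step 1 — Resonance: ω₀ = 1/√(LC) = 1/√(0.01·1e-05) = 3162 rad/s.
Step 2 — f₀ = ω₀/(2π) = 503.3 Hz.
Step 3 — Series Q: Q = ω₀L/R = 3162·0.01/23.6 = 1.34.
Step 4 — Bandwidth: Δω = ω₀/Q = 2360 rad/s; BW = Δω/(2π) = 375.6 Hz.

(a) f₀ = 503.3 Hz  (b) Q = 1.34  (c) BW = 375.6 Hz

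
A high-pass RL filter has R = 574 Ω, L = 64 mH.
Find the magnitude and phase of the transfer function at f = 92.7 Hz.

Step 1 — Angular frequency: ω = 2π·92.7 = 582.5 rad/s.
Step 2 — Transfer function: H(jω) = jωL/(R + jωL).
Step 3 — Numerator jωL = j·37.28; denominator R + jωL = 574 + j37.28.
Step 4 — H = 0.0042 + j0.06467.
Step 5 — Magnitude: |H| = 0.06481 (-23.8 dB); phase: φ = 86.3°.

|H| = 0.06481 (-23.8 dB), φ = 86.3°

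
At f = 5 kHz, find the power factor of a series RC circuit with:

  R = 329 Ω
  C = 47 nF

Step 1 — Angular frequency: ω = 2π·f = 2π·5000 = 3.142e+04 rad/s.
Step 2 — Component impedances:
  R: Z = R = 329 Ω
  C: Z = 1/(jωC) = -j/(ω·C) = 0 - j677.3 Ω
Step 3 — Series combination: Z_total = R + C = 329 - j677.3 Ω = 752.9∠-64.1° Ω.
Step 4 — Power factor: PF = cos(φ) = Re(Z)/|Z| = 329/752.9 = 0.437.
Step 5 — Type: Im(Z) = -677.3 ⇒ leading (phase φ = -64.1°).

PF = 0.437 (leading, φ = -64.1°)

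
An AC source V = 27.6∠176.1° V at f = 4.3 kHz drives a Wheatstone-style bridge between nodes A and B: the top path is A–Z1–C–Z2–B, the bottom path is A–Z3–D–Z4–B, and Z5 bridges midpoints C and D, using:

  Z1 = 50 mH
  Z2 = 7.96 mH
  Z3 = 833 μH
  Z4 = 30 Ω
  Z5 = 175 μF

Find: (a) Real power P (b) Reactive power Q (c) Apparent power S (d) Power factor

Step 1 — Angular frequency: ω = 2π·f = 2π·4300 = 2.702e+04 rad/s.
Step 2 — Component impedances:
  Z1: Z = jωL = j·2.702e+04·0.05 = 0 + j1351 Ω
  Z2: Z = jωL = j·2.702e+04·0.00796 = 0 + j215.1 Ω
  Z3: Z = jωL = j·2.702e+04·0.000833 = 0 + j22.51 Ω
  Z4: Z = R = 30 Ω
  Z5: Z = 1/(jωC) = -j/(ω·C) = 0 - j0.2115 Ω
Step 3 — Bridge requires nodal analysis (the Z5 bridge couples midpoints C and D, so the two paths cannot be reduced to a simple series/parallel combination). Setting node B to ground and injecting 1 A at node A, the 3-node admittance system at A, C, D solves to V_A = Z_AB = 29.43 + j26.25 Ω = 39.43∠41.7° Ω.
Step 4 — Source phasor: V = 27.6∠176.1° V = -27.54 + j1.877 V.
Step 5 — Current: I = V / Z = -0.4895 + j0.5004 A = 0.7∠134.4° A.
Step 6 — Complex power: S = V·I* = 14.42 + j12.86 VA.
Step 7 — Real power: P = Re(S) = 14.42 W.
Step 8 — Reactive power: Q = Im(S) = 12.86 VAR.
Step 9 — Apparent power: |S| = 19.32 VA.
Step 10 — Power factor: PF = P/|S| = 0.7463 (lagging).

(a) P = 14.42 W  (b) Q = 12.86 VAR  (c) S = 19.32 VA  (d) PF = 0.7463 (lagging)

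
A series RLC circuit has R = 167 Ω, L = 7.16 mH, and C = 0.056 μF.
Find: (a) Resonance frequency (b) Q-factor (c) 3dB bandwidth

Step 1 — Resonance: ω₀ = 1/√(LC) = 1/√(0.00716·5.6e-08) = 4.994e+04 rad/s.
Step 2 — f₀ = ω₀/(2π) = 7948 Hz.
Step 3 — Series Q: Q = ω₀L/R = 4.994e+04·0.00716/167 = 2.141.
Step 4 — Bandwidth: Δω = ω₀/Q = 2.332e+04 rad/s; BW = Δω/(2π) = 3712 Hz.

(a) f₀ = 7948 Hz  (b) Q = 2.141  (c) BW = 3712 Hz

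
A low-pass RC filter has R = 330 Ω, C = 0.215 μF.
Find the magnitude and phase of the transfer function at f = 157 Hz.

Step 1 — Angular frequency: ω = 2π·157 = 986.5 rad/s.
Step 2 — Transfer function: H(jω) = 1/(1 + jωRC).
Step 3 — Denominator: 1 + jωRC = 1 + j·986.5·330·2.15e-07 = 1 + j0.06999.
Step 4 — H = 0.9951 - j0.06965.
Step 5 — Magnitude: |H| = 0.9976 (-0.0 dB); phase: φ = -4.0°.

|H| = 0.9976 (-0.0 dB), φ = -4.0°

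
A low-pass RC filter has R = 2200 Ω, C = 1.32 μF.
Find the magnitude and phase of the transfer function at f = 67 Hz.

Step 1 — Angular frequency: ω = 2π·67 = 421 rad/s.
Step 2 — Transfer function: H(jω) = 1/(1 + jωRC).
Step 3 — Denominator: 1 + jωRC = 1 + j·421·2200·1.32e-06 = 1 + j1.223.
Step 4 — H = 0.4009 - j0.4901.
Step 5 — Magnitude: |H| = 0.6331 (-4.0 dB); phase: φ = -50.7°.

|H| = 0.6331 (-4.0 dB), φ = -50.7°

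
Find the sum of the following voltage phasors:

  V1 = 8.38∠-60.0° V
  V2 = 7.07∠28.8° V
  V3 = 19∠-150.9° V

Step 1 — Convert each phasor to rectangular form:
  V1 = 8.38·(cos(-60.0°) + j·sin(-60.0°)) = 4.19 - j7.257 V
  V2 = 7.07·(cos(28.8°) + j·sin(28.8°)) = 6.195 + j3.406 V
  V3 = 19·(cos(-150.9°) + j·sin(-150.9°)) = -16.6 - j9.24 V
Step 2 — Sum components: V_total = -6.216 - j13.09 V.
Step 3 — Convert to polar: |V_total| = 14.49 V, ∠V_total = -115.4°.

V_total = 14.49∠-115.4° V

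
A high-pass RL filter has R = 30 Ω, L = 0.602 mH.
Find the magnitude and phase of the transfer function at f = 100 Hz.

Step 1 — Angular frequency: ω = 2π·100 = 628.3 rad/s.
Step 2 — Transfer function: H(jω) = jωL/(R + jωL).
Step 3 — Numerator jωL = j·0.3782; denominator R + jωL = 30 + j0.3782.
Step 4 — H = 0.0001589 + j0.01261.
Step 5 — Magnitude: |H| = 0.01261 (-38.0 dB); phase: φ = 89.3°.

|H| = 0.01261 (-38.0 dB), φ = 89.3°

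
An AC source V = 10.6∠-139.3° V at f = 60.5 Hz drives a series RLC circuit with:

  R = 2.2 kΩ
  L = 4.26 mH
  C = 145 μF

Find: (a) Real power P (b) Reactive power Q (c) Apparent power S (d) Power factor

Step 1 — Angular frequency: ω = 2π·f = 2π·60.5 = 380.1 rad/s.
Step 2 — Component impedances:
  R: Z = R = 2200 Ω
  L: Z = jωL = j·380.1·0.00426 = 0 + j1.619 Ω
  C: Z = 1/(jωC) = -j/(ω·C) = 0 - j18.14 Ω
Step 3 — Series combination: Z_total = R + L + C = 2200 - j16.52 Ω = 2200∠-0.4° Ω.
Step 4 — Source phasor: V = 10.6∠-139.3° V = -8.036 - j6.912 V.
Step 5 — Current: I = V / Z = -0.003629 - j0.003169 A = 0.004818∠-138.9° A.
Step 6 — Complex power: S = V·I* = 0.05107 - j0.0003836 VA.
Step 7 — Real power: P = Re(S) = 0.05107 W.
Step 8 — Reactive power: Q = Im(S) = -0.0003836 VAR.
Step 9 — Apparent power: |S| = 0.05107 VA.
Step 10 — Power factor: PF = P/|S| = 1 (leading).

(a) P = 0.05107 W  (b) Q = -0.0003836 VAR  (c) S = 0.05107 VA  (d) PF = 1 (leading)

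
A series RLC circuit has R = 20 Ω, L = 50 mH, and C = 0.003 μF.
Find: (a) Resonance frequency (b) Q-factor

Step 1 — Resonance condition Im(Z)=0 gives ω₀ = 1/√(LC).
Step 2 — ω₀ = 1/√(0.05·3e-09) = 8.165e+04 rad/s.
Step 3 — f₀ = ω₀/(2π) = 1.299e+04 Hz.
Step 4 — Series Q: Q = ω₀L/R = 8.165e+04·0.05/20 = 204.1.

(a) f₀ = 1.299e+04 Hz  (b) Q = 204.1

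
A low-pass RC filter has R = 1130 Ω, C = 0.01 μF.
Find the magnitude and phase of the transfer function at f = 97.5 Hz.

Step 1 — Angular frequency: ω = 2π·97.5 = 612.6 rad/s.
Step 2 — Transfer function: H(jω) = 1/(1 + jωRC).
Step 3 — Denominator: 1 + jωRC = 1 + j·612.6·1130·1e-08 = 1 + j0.006922.
Step 4 — H = 1 - j0.006922.
Step 5 — Magnitude: |H| = 1 (-0.0 dB); phase: φ = -0.4°.

|H| = 1 (-0.0 dB), φ = -0.4°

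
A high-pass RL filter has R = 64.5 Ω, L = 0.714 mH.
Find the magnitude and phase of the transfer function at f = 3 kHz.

Step 1 — Angular frequency: ω = 2π·3000 = 1.885e+04 rad/s.
Step 2 — Transfer function: H(jω) = jωL/(R + jωL).
Step 3 — Numerator jωL = j·13.46; denominator R + jωL = 64.5 + j13.46.
Step 4 — H = 0.04172 + j0.2.
Step 5 — Magnitude: |H| = 0.2043 (-13.8 dB); phase: φ = 78.2°.

|H| = 0.2043 (-13.8 dB), φ = 78.2°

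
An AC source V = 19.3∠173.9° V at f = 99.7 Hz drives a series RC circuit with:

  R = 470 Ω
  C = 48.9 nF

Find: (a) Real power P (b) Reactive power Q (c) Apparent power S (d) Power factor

Step 1 — Angular frequency: ω = 2π·f = 2π·99.7 = 626.4 rad/s.
Step 2 — Component impedances:
  R: Z = R = 470 Ω
  C: Z = 1/(jωC) = -j/(ω·C) = 0 - j3.264e+04 Ω
Step 3 — Series combination: Z_total = R + C = 470 - j3.264e+04 Ω = 3.265e+04∠-89.2° Ω.
Step 4 — Source phasor: V = 19.3∠173.9° V = -19.19 + j2.051 V.
Step 5 — Current: I = V / Z = -7.127e-05 - j0.0005868 A = 0.0005911∠-96.9° A.
Step 6 — Complex power: S = V·I* = 0.0001642 - j0.01141 VA.
Step 7 — Real power: P = Re(S) = 0.0001642 W.
Step 8 — Reactive power: Q = Im(S) = -0.01141 VAR.
Step 9 — Apparent power: |S| = 0.01141 VA.
Step 10 — Power factor: PF = P/|S| = 0.0144 (leading).

(a) P = 0.0001642 W  (b) Q = -0.01141 VAR  (c) S = 0.01141 VA  (d) PF = 0.0144 (leading)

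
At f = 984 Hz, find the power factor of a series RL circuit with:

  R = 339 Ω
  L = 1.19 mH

Step 1 — Angular frequency: ω = 2π·f = 2π·984 = 6183 rad/s.
Step 2 — Component impedances:
  R: Z = R = 339 Ω
  L: Z = jωL = j·6183·0.00119 = 0 + j7.357 Ω
Step 3 — Series combination: Z_total = R + L = 339 + j7.357 Ω = 339.1∠1.2° Ω.
Step 4 — Power factor: PF = cos(φ) = Re(Z)/|Z| = 339/339.08 = 0.9998.
Step 5 — Type: Im(Z) = 7.357 ⇒ lagging (phase φ = 1.2°).

PF = 0.9998 (lagging, φ = 1.2°)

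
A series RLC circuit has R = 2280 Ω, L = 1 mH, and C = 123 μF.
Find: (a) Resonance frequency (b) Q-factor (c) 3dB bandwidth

Step 1 — Resonance: ω₀ = 1/√(LC) = 1/√(0.001·0.000123) = 2851 rad/s.
Step 2 — f₀ = ω₀/(2π) = 453.8 Hz.
Step 3 — Series Q: Q = ω₀L/R = 2851·0.001/2280 = 0.001251.
Step 4 — Bandwidth: Δω = ω₀/Q = 2.28e+06 rad/s; BW = Δω/(2π) = 3.629e+05 Hz.

(a) f₀ = 453.8 Hz  (b) Q = 0.001251  (c) BW = 3.629e+05 Hz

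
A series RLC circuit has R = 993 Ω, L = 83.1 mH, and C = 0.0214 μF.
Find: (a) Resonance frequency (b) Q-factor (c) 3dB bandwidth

Step 1 — Resonance condition Im(Z)=0 gives ω₀ = 1/√(LC).
Step 2 — ω₀ = 1/√(0.0831·2.14e-08) = 2.371e+04 rad/s.
Step 3 — f₀ = ω₀/(2π) = 3774 Hz.
Step 4 — Series Q: Q = ω₀L/R = 2.371e+04·0.0831/993 = 1.984.
Step 5 — 3dB bandwidth: Δω = ω₀/Q = 1.195e+04 rad/s; BW = Δω/(2π) = 1902 Hz.

(a) f₀ = 3774 Hz  (b) Q = 1.984  (c) BW = 1902 Hz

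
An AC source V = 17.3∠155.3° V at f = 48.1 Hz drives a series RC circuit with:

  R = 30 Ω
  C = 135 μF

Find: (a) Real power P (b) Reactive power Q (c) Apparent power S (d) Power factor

Step 1 — Angular frequency: ω = 2π·f = 2π·48.1 = 302.2 rad/s.
Step 2 — Component impedances:
  R: Z = R = 30 Ω
  C: Z = 1/(jωC) = -j/(ω·C) = 0 - j24.51 Ω
Step 3 — Series combination: Z_total = R + C = 30 - j24.51 Ω = 38.74∠-39.2° Ω.
Step 4 — Source phasor: V = 17.3∠155.3° V = -15.72 + j7.229 V.
Step 5 — Current: I = V / Z = -0.4323 - j0.1122 A = 0.4466∠-165.5° A.
Step 6 — Complex power: S = V·I* = 5.983 - j4.888 VA.
Step 7 — Real power: P = Re(S) = 5.983 W.
Step 8 — Reactive power: Q = Im(S) = -4.888 VAR.
Step 9 — Apparent power: |S| = 7.726 VA.
Step 10 — Power factor: PF = P/|S| = 0.7744 (leading).

(a) P = 5.983 W  (b) Q = -4.888 VAR  (c) S = 7.726 VA  (d) PF = 0.7744 (leading)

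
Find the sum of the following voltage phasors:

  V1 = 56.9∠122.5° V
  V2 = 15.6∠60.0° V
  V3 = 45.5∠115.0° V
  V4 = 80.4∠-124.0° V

Step 1 — Convert each phasor to rectangular form:
  V1 = 56.9·(cos(122.5°) + j·sin(122.5°)) = -30.57 + j47.99 V
  V2 = 15.6·(cos(60.0°) + j·sin(60.0°)) = 7.8 + j13.51 V
  V3 = 45.5·(cos(115.0°) + j·sin(115.0°)) = -19.23 + j41.24 V
  V4 = 80.4·(cos(-124.0°) + j·sin(-124.0°)) = -44.96 - j66.65 V
Step 2 — Sum components: V_total = -86.96 + j36.08 V.
Step 3 — Convert to polar: |V_total| = 94.15 V, ∠V_total = 157.5°.

V_total = 94.15∠157.5° V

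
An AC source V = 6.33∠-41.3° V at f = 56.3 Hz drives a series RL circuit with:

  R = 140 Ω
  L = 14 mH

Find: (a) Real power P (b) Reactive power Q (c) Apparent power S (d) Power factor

Step 1 — Angular frequency: ω = 2π·f = 2π·56.3 = 353.7 rad/s.
Step 2 — Component impedances:
  R: Z = R = 140 Ω
  L: Z = jωL = j·353.7·0.014 = 0 + j4.952 Ω
Step 3 — Series combination: Z_total = R + L = 140 + j4.952 Ω = 140.1∠2.0° Ω.
Step 4 — Source phasor: V = 6.33∠-41.3° V = 4.756 - j4.178 V.
Step 5 — Current: I = V / Z = 0.03287 - j0.031 A = 0.04519∠-43.3° A.
Step 6 — Complex power: S = V·I* = 0.2858 + j0.01011 VA.
Step 7 — Real power: P = Re(S) = 0.2858 W.
Step 8 — Reactive power: Q = Im(S) = 0.01011 VAR.
Step 9 — Apparent power: |S| = 0.286 VA.
Step 10 — Power factor: PF = P/|S| = 0.9994 (lagging).

(a) P = 0.2858 W  (b) Q = 0.01011 VAR  (c) S = 0.286 VA  (d) PF = 0.9994 (lagging)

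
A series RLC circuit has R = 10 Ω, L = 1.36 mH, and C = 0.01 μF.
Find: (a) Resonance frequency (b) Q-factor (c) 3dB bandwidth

Step 1 — Resonance condition Im(Z)=0 gives ω₀ = 1/√(LC).
Step 2 — ω₀ = 1/√(0.00136·1e-08) = 2.712e+05 rad/s.
Step 3 — f₀ = ω₀/(2π) = 4.316e+04 Hz.
Step 4 — Series Q: Q = ω₀L/R = 2.712e+05·0.00136/10 = 36.88.
Step 5 — 3dB bandwidth: Δω = ω₀/Q = 7353 rad/s; BW = Δω/(2π) = 1170 Hz.

(a) f₀ = 4.316e+04 Hz  (b) Q = 36.88  (c) BW = 1170 Hz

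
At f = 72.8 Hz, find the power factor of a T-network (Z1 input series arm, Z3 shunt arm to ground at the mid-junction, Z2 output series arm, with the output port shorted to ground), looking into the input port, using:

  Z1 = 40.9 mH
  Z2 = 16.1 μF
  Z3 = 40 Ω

Step 1 — Angular frequency: ω = 2π·f = 2π·72.8 = 457.4 rad/s.
Step 2 — Component impedances:
  Z1: Z = jωL = j·457.4·0.0409 = 0 + j18.71 Ω
  Z2: Z = 1/(jωC) = -j/(ω·C) = 0 - j135.8 Ω
  Z3: Z = R = 40 Ω
Step 3 — With the output port shorted to ground, the output series arm Z2 runs from the junction to ground; the shunt arm Z3 also runs from the junction to ground. They appear in parallel: Z3 || Z2 = 36.81 - j10.84 Ω.
Step 4 — Series with input arm Z1: Z_in = Z1 + (Z3 || Z2) = 36.81 + j7.866 Ω = 37.64∠12.1° Ω.
Step 5 — Power factor: PF = cos(φ) = Re(Z)/|Z| = 36.81/37.64 = 0.9779.
Step 6 — Type: Im(Z) = 7.866 ⇒ lagging (phase φ = 12.1°).

PF = 0.9779 (lagging, φ = 12.1°)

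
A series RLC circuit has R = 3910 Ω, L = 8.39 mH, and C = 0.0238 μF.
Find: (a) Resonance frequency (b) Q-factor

Step 1 — Resonance condition Im(Z)=0 gives ω₀ = 1/√(LC).
Step 2 — ω₀ = 1/√(0.00839·2.38e-08) = 7.077e+04 rad/s.
Step 3 — f₀ = ω₀/(2π) = 1.126e+04 Hz.
Step 4 — Series Q: Q = ω₀L/R = 7.077e+04·0.00839/3910 = 0.1519.

(a) f₀ = 1.126e+04 Hz  (b) Q = 0.1519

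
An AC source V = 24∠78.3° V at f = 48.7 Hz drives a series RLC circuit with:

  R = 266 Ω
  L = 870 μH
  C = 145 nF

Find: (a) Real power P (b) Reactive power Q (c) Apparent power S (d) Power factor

Step 1 — Angular frequency: ω = 2π·f = 2π·48.7 = 306 rad/s.
Step 2 — Component impedances:
  R: Z = R = 266 Ω
  L: Z = jωL = j·306·0.00087 = 0 + j0.2662 Ω
  C: Z = 1/(jωC) = -j/(ω·C) = 0 - j2.254e+04 Ω
Step 3 — Series combination: Z_total = R + L + C = 266 - j2.254e+04 Ω = 2.254e+04∠-89.3° Ω.
Step 4 — Source phasor: V = 24∠78.3° V = 4.867 + j23.5 V.
Step 5 — Current: I = V / Z = -0.00104 + j0.0002282 A = 0.001065∠167.6° A.
Step 6 — Complex power: S = V·I* = 0.0003016 - j0.02555 VA.
Step 7 — Real power: P = Re(S) = 0.0003016 W.
Step 8 — Reactive power: Q = Im(S) = -0.02555 VAR.
Step 9 — Apparent power: |S| = 0.02555 VA.
Step 10 — Power factor: PF = P/|S| = 0.0118 (leading).

(a) P = 0.0003016 W  (b) Q = -0.02555 VAR  (c) S = 0.02555 VA  (d) PF = 0.0118 (leading)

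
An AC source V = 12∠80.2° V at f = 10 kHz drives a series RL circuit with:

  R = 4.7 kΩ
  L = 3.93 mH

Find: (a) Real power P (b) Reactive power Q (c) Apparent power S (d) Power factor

Step 1 — Angular frequency: ω = 2π·f = 2π·1e+04 = 6.283e+04 rad/s.
Step 2 — Component impedances:
  R: Z = R = 4700 Ω
  L: Z = jωL = j·6.283e+04·0.00393 = 0 + j246.9 Ω
Step 3 — Series combination: Z_total = R + L = 4700 + j246.9 Ω = 4706∠3.0° Ω.
Step 4 — Source phasor: V = 12∠80.2° V = 2.043 + j11.82 V.
Step 5 — Current: I = V / Z = 0.0005652 + j0.002486 A = 0.00255∠77.2° A.
Step 6 — Complex power: S = V·I* = 0.03055 + j0.001605 VA.
Step 7 — Real power: P = Re(S) = 0.03055 W.
Step 8 — Reactive power: Q = Im(S) = 0.001605 VAR.
Step 9 — Apparent power: |S| = 0.0306 VA.
Step 10 — Power factor: PF = P/|S| = 0.9986 (lagging).

(a) P = 0.03055 W  (b) Q = 0.001605 VAR  (c) S = 0.0306 VA  (d) PF = 0.9986 (lagging)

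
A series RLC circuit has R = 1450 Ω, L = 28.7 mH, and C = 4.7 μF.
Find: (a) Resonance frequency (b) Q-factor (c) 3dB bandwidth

Step 1 — Resonance: ω₀ = 1/√(LC) = 1/√(0.0287·4.7e-06) = 2723 rad/s.
Step 2 — f₀ = ω₀/(2π) = 433.3 Hz.
Step 3 — Series Q: Q = ω₀L/R = 2723·0.0287/1450 = 0.05389.
Step 4 — Bandwidth: Δω = ω₀/Q = 5.052e+04 rad/s; BW = Δω/(2π) = 8041 Hz.

(a) f₀ = 433.3 Hz  (b) Q = 0.05389  (c) BW = 8041 Hz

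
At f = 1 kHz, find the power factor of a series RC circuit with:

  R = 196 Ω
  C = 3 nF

Step 1 — Angular frequency: ω = 2π·f = 2π·1000 = 6283 rad/s.
Step 2 — Component impedances:
  R: Z = R = 196 Ω
  C: Z = 1/(jωC) = -j/(ω·C) = 0 - j5.305e+04 Ω
Step 3 — Series combination: Z_total = R + C = 196 - j5.305e+04 Ω = 5.305e+04∠-89.8° Ω.
Step 4 — Power factor: PF = cos(φ) = Re(Z)/|Z| = 196/53052 = 0.003694.
Step 5 — Type: Im(Z) = -5.305e+04 ⇒ leading (phase φ = -89.8°).

PF = 0.003694 (leading, φ = -89.8°)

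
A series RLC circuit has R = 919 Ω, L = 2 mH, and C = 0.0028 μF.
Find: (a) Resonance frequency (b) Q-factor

Step 1 — Resonance condition Im(Z)=0 gives ω₀ = 1/√(LC).
Step 2 — ω₀ = 1/√(0.002·2.8e-09) = 4.226e+05 rad/s.
Step 3 — f₀ = ω₀/(2π) = 6.726e+04 Hz.
Step 4 — Series Q: Q = ω₀L/R = 4.226e+05·0.002/919 = 0.9196.

(a) f₀ = 6.726e+04 Hz  (b) Q = 0.9196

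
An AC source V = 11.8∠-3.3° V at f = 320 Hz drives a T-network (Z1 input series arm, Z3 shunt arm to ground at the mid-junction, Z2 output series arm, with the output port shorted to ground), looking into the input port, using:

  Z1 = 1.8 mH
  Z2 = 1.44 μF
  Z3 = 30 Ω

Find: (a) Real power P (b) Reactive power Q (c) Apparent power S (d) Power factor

Step 1 — Angular frequency: ω = 2π·f = 2π·320 = 2011 rad/s.
Step 2 — Component impedances:
  Z1: Z = jωL = j·2011·0.0018 = 0 + j3.619 Ω
  Z2: Z = 1/(jωC) = -j/(ω·C) = 0 - j345.4 Ω
  Z3: Z = R = 30 Ω
Step 3 — With the output port shorted to ground, the output series arm Z2 runs from the junction to ground; the shunt arm Z3 also runs from the junction to ground. They appear in parallel: Z3 || Z2 = 29.78 - j2.586 Ω.
Step 4 — Series with input arm Z1: Z_in = Z1 + (Z3 || Z2) = 29.78 + j1.033 Ω = 29.79∠2.0° Ω.
Step 5 — Source phasor: V = 11.8∠-3.3° V = 11.78 - j0.6793 V.
Step 6 — Current: I = V / Z = 0.3944 - j0.03649 A = 0.3961∠-5.3° A.
Step 7 — Complex power: S = V·I* = 4.671 + j0.162 VA.
Step 8 — Real power: P = Re(S) = 4.671 W.
Step 9 — Reactive power: Q = Im(S) = 0.162 VAR.
Step 10 — Apparent power: |S| = 4.674 VA.
Step 11 — Power factor: PF = P/|S| = 0.9994 (lagging).

(a) P = 4.671 W  (b) Q = 0.162 VAR  (c) S = 4.674 VA  (d) PF = 0.9994 (lagging)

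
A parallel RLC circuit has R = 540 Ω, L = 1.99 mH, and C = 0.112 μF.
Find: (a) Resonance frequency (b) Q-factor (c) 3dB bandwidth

Step 1 — Resonance: ω₀ = 1/√(LC) = 1/√(0.00199·1.12e-07) = 6.698e+04 rad/s.
Step 2 — f₀ = ω₀/(2π) = 1.066e+04 Hz.
Step 3 — Parallel Q: Q = R/(ω₀L) = 540/(6.698e+04·0.00199) = 4.051.
Step 4 — Bandwidth: Δω = ω₀/Q = 1.653e+04 rad/s; BW = Δω/(2π) = 2632 Hz.

(a) f₀ = 1.066e+04 Hz  (b) Q = 4.051  (c) BW = 2632 Hz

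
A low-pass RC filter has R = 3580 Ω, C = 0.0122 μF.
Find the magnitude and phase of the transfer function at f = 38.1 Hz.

Step 1 — Angular frequency: ω = 2π·38.1 = 239.4 rad/s.
Step 2 — Transfer function: H(jω) = 1/(1 + jωRC).
Step 3 — Denominator: 1 + jωRC = 1 + j·239.4·3580·1.22e-08 = 1 + j0.01046.
Step 4 — H = 0.9999 - j0.01045.
Step 5 — Magnitude: |H| = 0.9999 (-0.0 dB); phase: φ = -0.6°.

|H| = 0.9999 (-0.0 dB), φ = -0.6°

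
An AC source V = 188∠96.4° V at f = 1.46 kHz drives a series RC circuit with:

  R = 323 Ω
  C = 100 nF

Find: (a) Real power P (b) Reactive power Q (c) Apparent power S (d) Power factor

Step 1 — Angular frequency: ω = 2π·f = 2π·1460 = 9173 rad/s.
Step 2 — Component impedances:
  R: Z = R = 323 Ω
  C: Z = 1/(jωC) = -j/(ω·C) = 0 - j1090 Ω
Step 3 — Series combination: Z_total = R + C = 323 - j1090 Ω = 1137∠-73.5° Ω.
Step 4 — Source phasor: V = 188∠96.4° V = -20.96 + j186.8 V.
Step 5 — Current: I = V / Z = -0.1628 + j0.02901 A = 0.1654∠169.9° A.
Step 6 — Complex power: S = V·I* = 8.832 - j29.81 VA.
Step 7 — Real power: P = Re(S) = 8.832 W.
Step 8 — Reactive power: Q = Im(S) = -29.81 VAR.
Step 9 — Apparent power: |S| = 31.09 VA.
Step 10 — Power factor: PF = P/|S| = 0.2841 (leading).

(a) P = 8.832 W  (b) Q = -29.81 VAR  (c) S = 31.09 VA  (d) PF = 0.2841 (leading)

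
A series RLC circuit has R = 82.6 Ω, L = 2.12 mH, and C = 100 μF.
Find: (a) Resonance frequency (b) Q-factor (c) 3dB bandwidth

Step 1 — Resonance condition Im(Z)=0 gives ω₀ = 1/√(LC).
Step 2 — ω₀ = 1/√(0.00212·0.0001) = 2172 rad/s.
Step 3 — f₀ = ω₀/(2π) = 345.7 Hz.
Step 4 — Series Q: Q = ω₀L/R = 2172·0.00212/82.6 = 0.05574.
Step 5 — 3dB bandwidth: Δω = ω₀/Q = 3.896e+04 rad/s; BW = Δω/(2π) = 6201 Hz.

(a) f₀ = 345.7 Hz  (b) Q = 0.05574  (c) BW = 6201 Hz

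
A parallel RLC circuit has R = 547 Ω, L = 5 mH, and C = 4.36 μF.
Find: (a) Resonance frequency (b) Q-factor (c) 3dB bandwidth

Step 1 — Resonance: ω₀ = 1/√(LC) = 1/√(0.005·4.36e-06) = 6773 rad/s.
Step 2 — f₀ = ω₀/(2π) = 1078 Hz.
Step 3 — Parallel Q: Q = R/(ω₀L) = 547/(6773·0.005) = 16.15.
Step 4 — Bandwidth: Δω = ω₀/Q = 419.3 rad/s; BW = Δω/(2π) = 66.73 Hz.

(a) f₀ = 1078 Hz  (b) Q = 16.15  (c) BW = 66.73 Hz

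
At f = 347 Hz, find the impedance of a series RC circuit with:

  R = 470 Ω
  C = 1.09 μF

Step 1 — Angular frequency: ω = 2π·f = 2π·347 = 2180 rad/s.
Step 2 — Component impedances:
  R: Z = R = 470 Ω
  C: Z = 1/(jωC) = -j/(ω·C) = 0 - j420.8 Ω
Step 3 — Series combination: Z_total = R + C = 470 - j420.8 Ω = 630.8∠-41.8° Ω.

Z = 470 - j420.8 Ω = 630.8∠-41.8° Ω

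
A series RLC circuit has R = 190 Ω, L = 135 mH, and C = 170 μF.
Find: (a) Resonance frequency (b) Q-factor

Step 1 — Resonance condition Im(Z)=0 gives ω₀ = 1/√(LC).
Step 2 — ω₀ = 1/√(0.135·0.00017) = 208.7 rad/s.
Step 3 — f₀ = ω₀/(2π) = 33.22 Hz.
Step 4 — Series Q: Q = ω₀L/R = 208.7·0.135/190 = 0.1483.

(a) f₀ = 33.22 Hz  (b) Q = 0.1483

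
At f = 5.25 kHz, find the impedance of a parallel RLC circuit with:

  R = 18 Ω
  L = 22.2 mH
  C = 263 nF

Step 1 — Angular frequency: ω = 2π·f = 2π·5250 = 3.299e+04 rad/s.
Step 2 — Component impedances:
  R: Z = R = 18 Ω
  L: Z = jωL = j·3.299e+04·0.0222 = 0 + j732.3 Ω
  C: Z = 1/(jωC) = -j/(ω·C) = 0 - j115.3 Ω
Step 3 — Parallel combination: 1/Z_total = 1/R + 1/L + 1/C; Z_total = 17.69 - j2.328 Ω = 17.85∠-7.5° Ω.

Z = 17.69 - j2.328 Ω = 17.85∠-7.5° Ω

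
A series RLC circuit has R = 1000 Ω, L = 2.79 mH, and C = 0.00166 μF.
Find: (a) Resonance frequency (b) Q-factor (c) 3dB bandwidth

Step 1 — Resonance condition Im(Z)=0 gives ω₀ = 1/√(LC).
Step 2 — ω₀ = 1/√(0.00279·1.66e-09) = 4.647e+05 rad/s.
Step 3 — f₀ = ω₀/(2π) = 7.395e+04 Hz.
Step 4 — Series Q: Q = ω₀L/R = 4.647e+05·0.00279/1000 = 1.296.
Step 5 — 3dB bandwidth: Δω = ω₀/Q = 3.584e+05 rad/s; BW = Δω/(2π) = 5.704e+04 Hz.

(a) f₀ = 7.395e+04 Hz  (b) Q = 1.296  (c) BW = 5.704e+04 Hz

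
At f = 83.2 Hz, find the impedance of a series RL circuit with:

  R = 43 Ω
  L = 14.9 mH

Step 1 — Angular frequency: ω = 2π·f = 2π·83.2 = 522.8 rad/s.
Step 2 — Component impedances:
  R: Z = R = 43 Ω
  L: Z = jωL = j·522.8·0.0149 = 0 + j7.789 Ω
Step 3 — Series combination: Z_total = R + L = 43 + j7.789 Ω = 43.7∠10.3° Ω.

Z = 43 + j7.789 Ω = 43.7∠10.3° Ω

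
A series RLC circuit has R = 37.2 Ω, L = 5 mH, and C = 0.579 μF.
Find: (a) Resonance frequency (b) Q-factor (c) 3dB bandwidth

Step 1 — Resonance: ω₀ = 1/√(LC) = 1/√(0.005·5.79e-07) = 1.859e+04 rad/s.
Step 2 — f₀ = ω₀/(2π) = 2958 Hz.
Step 3 — Series Q: Q = ω₀L/R = 1.859e+04·0.005/37.2 = 2.498.
Step 4 — Bandwidth: Δω = ω₀/Q = 7440 rad/s; BW = Δω/(2π) = 1184 Hz.

(a) f₀ = 2958 Hz  (b) Q = 2.498  (c) BW = 1184 Hz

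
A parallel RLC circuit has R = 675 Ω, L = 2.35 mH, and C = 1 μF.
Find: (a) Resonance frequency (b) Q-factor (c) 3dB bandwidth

Step 1 — Resonance: ω₀ = 1/√(LC) = 1/√(0.00235·1e-06) = 2.063e+04 rad/s.
Step 2 — f₀ = ω₀/(2π) = 3283 Hz.
Step 3 — Parallel Q: Q = R/(ω₀L) = 675/(2.063e+04·0.00235) = 13.92.
Step 4 — Bandwidth: Δω = ω₀/Q = 1481 rad/s; BW = Δω/(2π) = 235.8 Hz.

(a) f₀ = 3283 Hz  (b) Q = 13.92  (c) BW = 235.8 Hz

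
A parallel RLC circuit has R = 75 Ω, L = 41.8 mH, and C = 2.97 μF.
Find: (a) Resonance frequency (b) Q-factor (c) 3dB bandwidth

Step 1 — Resonance: ω₀ = 1/√(LC) = 1/√(0.0418·2.97e-06) = 2838 rad/s.
Step 2 — f₀ = ω₀/(2π) = 451.7 Hz.
Step 3 — Parallel Q: Q = R/(ω₀L) = 75/(2838·0.0418) = 0.6322.
Step 4 — Bandwidth: Δω = ω₀/Q = 4489 rad/s; BW = Δω/(2π) = 714.5 Hz.

(a) f₀ = 451.7 Hz  (b) Q = 0.6322  (c) BW = 714.5 Hz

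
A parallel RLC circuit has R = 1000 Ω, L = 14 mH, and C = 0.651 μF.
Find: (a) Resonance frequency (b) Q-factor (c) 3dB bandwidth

Step 1 — Resonance: ω₀ = 1/√(LC) = 1/√(0.014·6.51e-07) = 1.047e+04 rad/s.
Step 2 — f₀ = ω₀/(2π) = 1667 Hz.
Step 3 — Parallel Q: Q = R/(ω₀L) = 1000/(1.047e+04·0.014) = 6.819.
Step 4 — Bandwidth: Δω = ω₀/Q = 1536 rad/s; BW = Δω/(2π) = 244.5 Hz.

(a) f₀ = 1667 Hz  (b) Q = 6.819  (c) BW = 244.5 Hz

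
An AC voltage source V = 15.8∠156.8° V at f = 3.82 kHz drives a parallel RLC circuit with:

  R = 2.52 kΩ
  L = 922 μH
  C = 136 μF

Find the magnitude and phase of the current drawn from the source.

Step 1 — Angular frequency: ω = 2π·f = 2π·3820 = 2.4e+04 rad/s.
Step 2 — Component impedances:
  R: Z = R = 2520 Ω
  L: Z = jωL = j·2.4e+04·0.000922 = 0 + j22.13 Ω
  C: Z = 1/(jωC) = -j/(ω·C) = 0 - j0.3063 Ω
Step 3 — Parallel combination: 1/Z_total = 1/R + 1/L + 1/C; Z_total = 3.83e-05 - j0.3107 Ω = 0.3107∠-90.0° Ω.
Step 4 — Source phasor: V = 15.8∠156.8° V = -14.52 + j6.224 V.
Step 5 — Ohm's law: I = V / Z_total = (-14.52 + j6.224) / (3.83e-05 - j0.3107) = -20.04 - j46.75 A.
Step 6 — Convert to polar: |I| = 50.86 A, ∠I = -113.2°.

I = 50.86∠-113.2° A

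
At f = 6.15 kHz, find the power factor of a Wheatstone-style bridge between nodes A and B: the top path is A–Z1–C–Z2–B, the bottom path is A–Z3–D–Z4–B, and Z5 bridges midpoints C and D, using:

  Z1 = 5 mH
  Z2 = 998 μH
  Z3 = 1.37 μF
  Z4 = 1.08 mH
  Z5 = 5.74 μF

Step 1 — Angular frequency: ω = 2π·f = 2π·6150 = 3.864e+04 rad/s.
Step 2 — Component impedances:
  Z1: Z = jωL = j·3.864e+04·0.005 = 0 + j193.2 Ω
  Z2: Z = jωL = j·3.864e+04·0.000998 = 0 + j38.56 Ω
  Z3: Z = 1/(jωC) = -j/(ω·C) = 0 - j18.89 Ω
  Z4: Z = jωL = j·3.864e+04·0.00108 = 0 + j41.73 Ω
  Z5: Z = 1/(jωC) = -j/(ω·C) = 0 - j4.509 Ω
Step 3 — Bridge requires nodal analysis (the Z5 bridge couples midpoints C and D, so the two paths cannot be reduced to a simple series/parallel combination). Setting node B to ground and injecting 1 A at node A, the 3-node admittance system at A, C, D solves to V_A = Z_AB = 0 - j2.831 Ω = 2.831∠-90.0° Ω.
Step 4 — Power factor: PF = cos(φ) = Re(Z)/|Z| = -0/2.831 = -0.
Step 5 — Type: Im(Z) = -2.831 ⇒ leading (phase φ = -90.0°).

PF = -0 (leading, φ = -90.0°)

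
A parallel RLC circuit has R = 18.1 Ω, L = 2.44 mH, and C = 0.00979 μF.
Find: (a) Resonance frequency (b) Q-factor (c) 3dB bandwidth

Step 1 — Resonance: ω₀ = 1/√(LC) = 1/√(0.00244·9.79e-09) = 2.046e+05 rad/s.
Step 2 — f₀ = ω₀/(2π) = 3.256e+04 Hz.
Step 3 — Parallel Q: Q = R/(ω₀L) = 18.1/(2.046e+05·0.00244) = 0.03626.
Step 4 — Bandwidth: Δω = ω₀/Q = 5.643e+06 rad/s; BW = Δω/(2π) = 8.982e+05 Hz.

(a) f₀ = 3.256e+04 Hz  (b) Q = 0.03626  (c) BW = 8.982e+05 Hz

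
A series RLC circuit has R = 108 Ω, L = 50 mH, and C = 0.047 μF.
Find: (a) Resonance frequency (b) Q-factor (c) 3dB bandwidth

Step 1 — Resonance: ω₀ = 1/√(LC) = 1/√(0.05·4.7e-08) = 2.063e+04 rad/s.
Step 2 — f₀ = ω₀/(2π) = 3283 Hz.
Step 3 — Series Q: Q = ω₀L/R = 2.063e+04·0.05/108 = 9.55.
Step 4 — Bandwidth: Δω = ω₀/Q = 2160 rad/s; BW = Δω/(2π) = 343.8 Hz.

(a) f₀ = 3283 Hz  (b) Q = 9.55  (c) BW = 343.8 Hz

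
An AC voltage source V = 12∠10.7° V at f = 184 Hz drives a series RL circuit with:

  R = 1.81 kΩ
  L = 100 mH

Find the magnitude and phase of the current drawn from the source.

Step 1 — Angular frequency: ω = 2π·f = 2π·184 = 1156 rad/s.
Step 2 — Component impedances:
  R: Z = R = 1810 Ω
  L: Z = jωL = j·1156·0.1 = 0 + j115.6 Ω
Step 3 — Series combination: Z_total = R + L = 1810 + j115.6 Ω = 1814∠3.7° Ω.
Step 4 — Source phasor: V = 12∠10.7° V = 11.79 + j2.228 V.
Step 5 — Ohm's law: I = V / Z_total = (11.79 + j2.228) / (1810 + j115.6) = 0.006566 + j0.0008115 A.
Step 6 — Convert to polar: |I| = 0.006616 A, ∠I = 7.0°.

I = 0.006616∠7.0° A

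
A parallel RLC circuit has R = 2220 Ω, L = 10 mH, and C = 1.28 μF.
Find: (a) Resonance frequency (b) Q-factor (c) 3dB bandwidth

Step 1 — Resonance: ω₀ = 1/√(LC) = 1/√(0.01·1.28e-06) = 8839 rad/s.
Step 2 — f₀ = ω₀/(2π) = 1407 Hz.
Step 3 — Parallel Q: Q = R/(ω₀L) = 2220/(8839·0.01) = 25.12.
Step 4 — Bandwidth: Δω = ω₀/Q = 351.9 rad/s; BW = Δω/(2π) = 56.01 Hz.

(a) f₀ = 1407 Hz  (b) Q = 25.12  (c) BW = 56.01 Hz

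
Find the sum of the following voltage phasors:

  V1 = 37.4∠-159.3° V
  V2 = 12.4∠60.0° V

Step 1 — Convert each phasor to rectangular form:
  V1 = 37.4·(cos(-159.3°) + j·sin(-159.3°)) = -34.99 - j13.22 V
  V2 = 12.4·(cos(60.0°) + j·sin(60.0°)) = 6.2 + j10.74 V
Step 2 — Sum components: V_total = -28.79 - j2.481 V.
Step 3 — Convert to polar: |V_total| = 28.89 V, ∠V_total = -175.1°.

V_total = 28.89∠-175.1° V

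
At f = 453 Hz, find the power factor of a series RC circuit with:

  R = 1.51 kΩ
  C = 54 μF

Step 1 — Angular frequency: ω = 2π·f = 2π·453 = 2846 rad/s.
Step 2 — Component impedances:
  R: Z = R = 1510 Ω
  C: Z = 1/(jωC) = -j/(ω·C) = 0 - j6.506 Ω
Step 3 — Series combination: Z_total = R + C = 1510 - j6.506 Ω = 1510∠-0.2° Ω.
Step 4 — Power factor: PF = cos(φ) = Re(Z)/|Z| = 1510/1510 = 1.
Step 5 — Type: Im(Z) = -6.506 ⇒ leading (phase φ = -0.2°).

PF = 1 (leading, φ = -0.2°)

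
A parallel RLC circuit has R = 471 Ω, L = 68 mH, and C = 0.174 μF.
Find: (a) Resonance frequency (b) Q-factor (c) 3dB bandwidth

Step 1 — Resonance: ω₀ = 1/√(LC) = 1/√(0.068·1.74e-07) = 9193 rad/s.
Step 2 — f₀ = ω₀/(2π) = 1463 Hz.
Step 3 — Parallel Q: Q = R/(ω₀L) = 471/(9193·0.068) = 0.7534.
Step 4 — Bandwidth: Δω = ω₀/Q = 1.22e+04 rad/s; BW = Δω/(2π) = 1942 Hz.

(a) f₀ = 1463 Hz  (b) Q = 0.7534  (c) BW = 1942 Hz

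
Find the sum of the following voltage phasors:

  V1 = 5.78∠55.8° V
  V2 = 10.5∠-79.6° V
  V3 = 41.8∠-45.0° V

Step 1 — Convert each phasor to rectangular form:
  V1 = 5.78·(cos(55.8°) + j·sin(55.8°)) = 3.249 + j4.781 V
  V2 = 10.5·(cos(-79.6°) + j·sin(-79.6°)) = 1.895 - j10.33 V
  V3 = 41.8·(cos(-45.0°) + j·sin(-45.0°)) = 29.56 - j29.56 V
Step 2 — Sum components: V_total = 34.7 - j35.1 V.
Step 3 — Convert to polar: |V_total| = 49.36 V, ∠V_total = -45.3°.

V_total = 49.36∠-45.3° V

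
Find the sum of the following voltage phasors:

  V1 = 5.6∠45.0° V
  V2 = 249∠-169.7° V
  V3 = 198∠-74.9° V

Step 1 — Convert each phasor to rectangular form:
  V1 = 5.6·(cos(45.0°) + j·sin(45.0°)) = 3.96 + j3.96 V
  V2 = 249·(cos(-169.7°) + j·sin(-169.7°)) = -245 - j44.52 V
  V3 = 198·(cos(-74.9°) + j·sin(-74.9°)) = 51.58 - j191.2 V
Step 2 — Sum components: V_total = -189.4 - j231.7 V.
Step 3 — Convert to polar: |V_total| = 299.3 V, ∠V_total = -129.3°.

V_total = 299.3∠-129.3° V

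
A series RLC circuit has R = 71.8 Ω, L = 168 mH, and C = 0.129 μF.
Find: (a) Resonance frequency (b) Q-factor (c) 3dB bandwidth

Step 1 — Resonance condition Im(Z)=0 gives ω₀ = 1/√(LC).
Step 2 — ω₀ = 1/√(0.168·1.29e-07) = 6793 rad/s.
Step 3 — f₀ = ω₀/(2π) = 1081 Hz.
Step 4 — Series Q: Q = ω₀L/R = 6793·0.168/71.8 = 15.89.
Step 5 — 3dB bandwidth: Δω = ω₀/Q = 427.4 rad/s; BW = Δω/(2π) = 68.02 Hz.

(a) f₀ = 1081 Hz  (b) Q = 15.89  (c) BW = 68.02 Hz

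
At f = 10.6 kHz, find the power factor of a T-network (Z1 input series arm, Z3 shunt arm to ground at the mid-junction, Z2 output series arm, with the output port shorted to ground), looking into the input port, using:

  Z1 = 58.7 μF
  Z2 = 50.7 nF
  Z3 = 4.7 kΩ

Step 1 — Angular frequency: ω = 2π·f = 2π·1.06e+04 = 6.66e+04 rad/s.
Step 2 — Component impedances:
  Z1: Z = 1/(jωC) = -j/(ω·C) = 0 - j0.2558 Ω
  Z2: Z = 1/(jωC) = -j/(ω·C) = 0 - j296.1 Ω
  Z3: Z = R = 4700 Ω
Step 3 — With the output port shorted to ground, the output series arm Z2 runs from the junction to ground; the shunt arm Z3 also runs from the junction to ground. They appear in parallel: Z3 || Z2 = 18.59 - j295 Ω.
Step 4 — Series with input arm Z1: Z_in = Z1 + (Z3 || Z2) = 18.59 - j295.2 Ω = 295.8∠-86.4° Ω.
Step 5 — Power factor: PF = cos(φ) = Re(Z)/|Z| = 18.586/295.82 = 0.06283.
Step 6 — Type: Im(Z) = -295.2 ⇒ leading (phase φ = -86.4°).

PF = 0.06283 (leading, φ = -86.4°)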